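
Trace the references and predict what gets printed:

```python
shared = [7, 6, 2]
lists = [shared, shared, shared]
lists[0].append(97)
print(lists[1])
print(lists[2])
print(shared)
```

Key concept: list of same reference.
Step by step:
`shared = [7, 6, 2]` → shared = [7, 6, 2]
`lists = [shared, shared, shared]` → lists = [[7, 6, 2], [7, 6, 2], [7, 6, 2]]
`lists[0].append(97)` → shared = [7, 6, 2, 97]; lists = [[7, 6, 2, 97], [7, 6, 2, 97], [7, 6, 2, 97]]
`print(lists[1])` → prints [7, 6, 2, 97]
`print(lists[2])` → prints [7, 6, 2, 97]
`print(shared)` → prints [7, 6, 2, 97]

Answer:
[7, 6, 2, 97]
[7, 6, 2, 97]
[7, 6, 2, 97]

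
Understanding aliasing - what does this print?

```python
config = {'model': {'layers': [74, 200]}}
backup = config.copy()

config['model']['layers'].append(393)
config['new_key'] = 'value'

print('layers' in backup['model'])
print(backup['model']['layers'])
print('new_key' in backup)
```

Key concept: shallow copy gotcha with nested dict.
Step by step:
`config = {'model': {'layers': [74, 200]}}` → config = {'model': {'layers': [74, 200]}}
`backup = config.copy()` → backup = {'model': {'layers': [74, 200]}}
`config['model']['layers'].append(393)` → config = {'model': {'layers': [74, 200, 393]}}; backup = {'model': {'layers': [74, 200, 393]}}
`config['new_key'] = 'value'` → config = {'model': {'layers': [74, 200, 393]}, 'new_key': 'value'}
`print('layers' in backup['model'])` → prints True
`print(backup['model']['layers'])` → prints [74, 200, 393]
`print('new_key' in backup)` → prints False

Answer:
True
[74, 200, 393]
False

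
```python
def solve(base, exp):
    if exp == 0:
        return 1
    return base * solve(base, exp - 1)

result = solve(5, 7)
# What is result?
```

solve(5, 7) = 5 * 5 * 5 * 5 * 5 * 5 * 5 = 78125

Answer: 78125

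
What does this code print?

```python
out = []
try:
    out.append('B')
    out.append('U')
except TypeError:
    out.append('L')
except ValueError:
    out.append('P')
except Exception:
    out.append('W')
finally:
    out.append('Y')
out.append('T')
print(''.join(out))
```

Execution trace: 'B' (try body) → 'U' (try body, no exception) → 'Y' (finally) → 'T' (after the try/except). Output: BUYT

Answer: BUYT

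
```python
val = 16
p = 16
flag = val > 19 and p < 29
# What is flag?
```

Trace:
`val = 16` → val = 16
`p = 16` → p = 16
`flag = val > 19 and p < 29` → flag = False
So flag = False

Answer: False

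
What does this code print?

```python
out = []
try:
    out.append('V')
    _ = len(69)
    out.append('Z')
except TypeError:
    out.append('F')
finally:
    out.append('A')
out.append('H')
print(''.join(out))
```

Execution trace: 'V' (try body) → 'F' (except TypeError) → 'A' (finally) → 'H' (after the try/except). Output: VFAH

Answer: VFAH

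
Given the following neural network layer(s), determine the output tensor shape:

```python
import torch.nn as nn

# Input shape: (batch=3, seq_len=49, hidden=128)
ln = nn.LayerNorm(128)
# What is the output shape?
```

Input: (3, 49, 128) -> Output: (3, 49, 128)

Answer: (3, 49, 128)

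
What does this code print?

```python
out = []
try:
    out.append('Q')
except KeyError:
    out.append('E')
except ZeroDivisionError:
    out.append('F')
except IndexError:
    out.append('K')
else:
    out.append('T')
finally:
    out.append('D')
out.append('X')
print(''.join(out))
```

Execution trace: 'Q' (try body, no exception) → 'T' (else) → 'D' (finally) → 'X' (after the try/except). Output: QTDX

Answer: QTDX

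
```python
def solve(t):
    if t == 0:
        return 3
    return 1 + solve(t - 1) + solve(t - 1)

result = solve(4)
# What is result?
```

solve(t) = 1 + 2·solve(t-1), solve(0)=3. Closed form: (3+1)·2^4 - 1 = 63.

Answer: 63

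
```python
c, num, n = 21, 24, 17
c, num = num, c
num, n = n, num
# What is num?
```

Trace:
`c, num, n = 21, 24, 17` → c = 21; num = 24; n = 17
`c, num = num, c` → c = 24; num = 21
`num, n = n, num` → num = 17; n = 21
So num = 17

Answer: 17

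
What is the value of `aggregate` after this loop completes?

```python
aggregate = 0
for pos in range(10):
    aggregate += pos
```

Sum of 0 to 9 = 45
`aggregate` takes the values: 0 → 1 → 3 → 6 → 10 → 15 → 21 → 28 → 36 → 45

Answer: 45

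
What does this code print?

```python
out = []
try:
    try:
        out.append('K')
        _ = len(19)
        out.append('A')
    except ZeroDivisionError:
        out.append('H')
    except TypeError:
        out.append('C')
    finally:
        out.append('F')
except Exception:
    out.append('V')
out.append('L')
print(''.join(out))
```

Execution trace: 'K' (inner try body) → 'C' (inner except TypeError) → 'F' (inner finally) → 'L' (after the try/except). Output: KCFL

Answer: KCFL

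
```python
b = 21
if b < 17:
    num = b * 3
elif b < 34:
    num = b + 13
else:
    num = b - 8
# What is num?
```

Trace:
`b = 21` → b = 21
`if b < 17: ...` → b < 17 is False, b < 34 is True → num = 34
So num = 34

Answer: 34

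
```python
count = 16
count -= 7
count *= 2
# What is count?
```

Trace:
`count = 16` → count = 16
`count -= 7` → count = 9
`count *= 2` → count = 18
So count = 18

Answer: 18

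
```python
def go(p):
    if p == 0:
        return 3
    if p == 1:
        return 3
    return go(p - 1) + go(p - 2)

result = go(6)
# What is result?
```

Build up from base cases: go(0)=3, go(1)=3, go(2)=6, go(3)=9, go(4)=15, go(5)=24, go(6)=39

Answer: 39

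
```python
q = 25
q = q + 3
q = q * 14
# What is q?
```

Trace:
`q = 25` → q = 25
`q = q + 3` → q = 28
`q = q * 14` → q = 392
So q = 392

Answer: 392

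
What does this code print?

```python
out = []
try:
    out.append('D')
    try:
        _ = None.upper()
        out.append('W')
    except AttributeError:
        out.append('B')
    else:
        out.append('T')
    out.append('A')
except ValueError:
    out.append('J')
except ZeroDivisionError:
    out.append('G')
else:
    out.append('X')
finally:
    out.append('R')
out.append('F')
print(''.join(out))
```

Execution trace: 'D' (try body) → 'B' (inner except AttributeError) → 'A' (try body, no exception) → 'X' (else) → 'R' (finally) → 'F' (after the try/except). Output: DBAXRF

Answer: DBAXRF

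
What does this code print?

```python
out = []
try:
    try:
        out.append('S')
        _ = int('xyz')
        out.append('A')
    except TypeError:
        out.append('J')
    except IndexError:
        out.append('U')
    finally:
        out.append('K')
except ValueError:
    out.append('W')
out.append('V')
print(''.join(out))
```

Execution trace: 'S' (inner try body) → 'K' (inner finally) → 'W' (outer except ValueError) → 'V' (after the try/except). Output: SKWV

Answer: SKWV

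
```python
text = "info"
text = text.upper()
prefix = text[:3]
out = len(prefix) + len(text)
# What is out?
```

Trace:
`text = "info"` → text = 'info'
`text = text.upper()` → text = 'INFO'
`prefix = text[:3]` → prefix = 'INF'
`out = len(prefix) + len(text)` → out = 7
So out = 7

Answer: 7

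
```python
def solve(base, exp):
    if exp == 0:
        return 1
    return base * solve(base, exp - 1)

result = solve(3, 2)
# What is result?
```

solve(3, 2) = 3 * 3 = 9

Answer: 9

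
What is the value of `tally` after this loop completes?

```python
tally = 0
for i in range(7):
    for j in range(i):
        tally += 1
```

Triangle number: 0+1+2+...+6
`tally` takes the values: 0 → 1 → 2 → 3 → 4 → 5 → 6 → 7 → 8 → 9 → 10 → 11 → 12 → 13 → 14 → 15 → 16 → 17 → 18 → 19 → 20 → 21

Answer: 21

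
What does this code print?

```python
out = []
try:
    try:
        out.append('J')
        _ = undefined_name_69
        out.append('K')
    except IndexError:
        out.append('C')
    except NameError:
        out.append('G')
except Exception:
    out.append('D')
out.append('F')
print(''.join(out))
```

Execution trace: 'J' (inner try body) → 'G' (inner except NameError) → 'F' (after the try/except). Output: JGF

Answer: JGF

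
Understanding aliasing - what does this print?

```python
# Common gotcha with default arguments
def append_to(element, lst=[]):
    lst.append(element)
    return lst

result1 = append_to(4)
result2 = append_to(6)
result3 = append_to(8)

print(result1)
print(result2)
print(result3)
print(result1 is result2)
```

Key concept: mutable default argument gotcha.
Step by step:
`result1 = append_to(4)` → result1 = [4]
`result2 = append_to(6)` → result1 = [4, 6] (same object as result2); result2 = [4, 6] (same object as result1)
`result3 = append_to(8)` → result1 = [4, 6, 8] (same object as result2, result3); result2 = [4, 6, 8] (same object as result1, result3); result3 = [4, 6, 8] (same object as result1, result2)
`print(result1)` → prints [4, 6, 8]
`print(result2)` → prints [4, 6, 8]
`print(result3)` → prints [4, 6, 8]
`print(result1 is result2)` → prints True

Answer:
[4, 6, 8]
[4, 6, 8]
[4, 6, 8]
True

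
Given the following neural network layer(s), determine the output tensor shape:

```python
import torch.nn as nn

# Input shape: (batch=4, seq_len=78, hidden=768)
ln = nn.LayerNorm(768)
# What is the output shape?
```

Input: (4, 78, 768) -> Output: (4, 78, 768)

Answer: (4, 78, 768)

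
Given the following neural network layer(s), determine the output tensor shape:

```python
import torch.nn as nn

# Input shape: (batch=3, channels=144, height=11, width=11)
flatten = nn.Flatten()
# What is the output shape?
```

Input: (3, 144, 11, 11) -> Output: (3, 17424)

Answer: (3, 17424)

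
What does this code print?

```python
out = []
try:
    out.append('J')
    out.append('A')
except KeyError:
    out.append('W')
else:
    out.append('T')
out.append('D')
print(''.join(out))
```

Execution trace: 'J' (try body) → 'A' (try body, no exception) → 'T' (else) → 'D' (after the try/except). Output: JATD

Answer: JATD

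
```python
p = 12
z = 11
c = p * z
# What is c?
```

Trace:
`p = 12` → p = 12
`z = 11` → z = 11
`c = p * z` → c = 132
So c = 132

Answer: 132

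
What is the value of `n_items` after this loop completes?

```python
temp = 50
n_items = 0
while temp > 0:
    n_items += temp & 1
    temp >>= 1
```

Count set bits in 50 (binary: 0b110010)
`n_items` takes the values: 0 → 1 → 2 → 3

Answer: 3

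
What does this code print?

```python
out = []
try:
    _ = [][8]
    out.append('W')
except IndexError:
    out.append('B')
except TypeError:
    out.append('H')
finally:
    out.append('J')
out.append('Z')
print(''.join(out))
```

Execution trace: 'B' (except IndexError) → 'J' (finally) → 'Z' (after the try/except). Output: BJZ

Answer: BJZ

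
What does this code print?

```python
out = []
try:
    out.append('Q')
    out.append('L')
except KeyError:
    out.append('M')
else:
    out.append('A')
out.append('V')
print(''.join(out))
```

Execution trace: 'Q' (try body) → 'L' (try body, no exception) → 'A' (else) → 'V' (after the try/except). Output: QLAV

Answer: QLAV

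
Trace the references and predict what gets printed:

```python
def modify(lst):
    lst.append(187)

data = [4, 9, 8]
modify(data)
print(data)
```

Key concept: function modifies passed list.
Step by step:
`data = [4, 9, 8]` → data = [4, 9, 8]
`modify(data)` → data = [4, 9, 8, 187]
`print(data)` → prints [4, 9, 8, 187]

Answer: [4, 9, 8, 187]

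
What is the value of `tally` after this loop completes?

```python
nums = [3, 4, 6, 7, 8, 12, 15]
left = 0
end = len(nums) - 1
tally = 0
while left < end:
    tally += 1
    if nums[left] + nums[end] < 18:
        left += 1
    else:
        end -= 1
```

Steps to find pair summing to 18
`tally` takes the values: 0 → 1 → 2 → 3 → 4 → 5 → 6

Answer: 6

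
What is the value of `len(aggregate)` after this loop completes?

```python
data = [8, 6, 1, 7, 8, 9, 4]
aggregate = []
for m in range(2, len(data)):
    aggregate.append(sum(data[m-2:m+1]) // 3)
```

Number of 3-element averages
`aggregate` takes the values: [] → [5] → [5, 4] → [5, 4, 5] → [5, 4, 5, 8] → [5, 4, 5, 8, 7]
So `len(aggregate)` = 5

Answer: 5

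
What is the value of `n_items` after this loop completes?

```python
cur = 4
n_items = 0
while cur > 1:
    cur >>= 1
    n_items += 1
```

Count right shifts until 1
`n_items` takes the values: 0 → 1 → 2

Answer: 2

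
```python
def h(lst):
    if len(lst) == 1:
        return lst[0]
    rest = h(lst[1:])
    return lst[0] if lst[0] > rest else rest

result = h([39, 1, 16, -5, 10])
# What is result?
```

Recursive max over [39, 1, 16, -5, 10] = 39

Answer: 39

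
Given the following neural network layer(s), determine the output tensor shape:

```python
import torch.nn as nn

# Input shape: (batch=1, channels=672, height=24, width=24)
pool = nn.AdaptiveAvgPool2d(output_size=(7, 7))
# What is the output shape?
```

Input: (1, 672, 24, 24) -> Output: (1, 672, 7, 7)

Answer: (1, 672, 7, 7)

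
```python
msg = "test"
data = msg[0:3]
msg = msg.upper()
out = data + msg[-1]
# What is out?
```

Trace:
`msg = "test"` → msg = 'test'
`data = msg[0:3]` → data = 'tes'
`msg = msg.upper()` → msg = 'TEST'
`out = data + msg[-1]` → out = 'tesT'
So out = 'tesT'

Answer: 'tesT'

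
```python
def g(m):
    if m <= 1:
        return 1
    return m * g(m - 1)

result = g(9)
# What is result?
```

g(9) = 9 * 8 * 7 * 6 * 5 * 4 * 3 * 2 * 1 = 362880

Answer: 362880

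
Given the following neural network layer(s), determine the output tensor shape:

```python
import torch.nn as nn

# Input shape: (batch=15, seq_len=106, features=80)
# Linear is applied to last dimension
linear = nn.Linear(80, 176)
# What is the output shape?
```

Input: (15, 106, 80) -> Output: (15, 106, 176)

Answer: (15, 106, 176)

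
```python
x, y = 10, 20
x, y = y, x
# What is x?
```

Trace:
`x, y = 10, 20` → x = 10; y = 20
`x, y = y, x` → x = 20; y = 10
So x = 20

Answer: 20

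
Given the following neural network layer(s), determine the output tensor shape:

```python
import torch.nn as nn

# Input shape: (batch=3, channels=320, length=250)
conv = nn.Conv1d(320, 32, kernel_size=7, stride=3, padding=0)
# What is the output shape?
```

Input: (3, 320, 250) -> Output: (3, 32, 82)

Answer: (3, 32, 82)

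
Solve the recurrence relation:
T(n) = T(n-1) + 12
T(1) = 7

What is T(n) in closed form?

Unrolling: T(n) = T(1) + 12·(n-1) = 7 + 12(n-1) = 12n - 5.

Answer: T(n) = 12n - 5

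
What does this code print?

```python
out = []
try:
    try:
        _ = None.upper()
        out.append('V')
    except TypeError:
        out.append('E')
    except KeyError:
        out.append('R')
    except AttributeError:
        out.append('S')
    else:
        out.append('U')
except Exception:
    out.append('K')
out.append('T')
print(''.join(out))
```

Execution trace: 'S' (inner except AttributeError) → 'T' (after the try/except). Output: ST

Answer: ST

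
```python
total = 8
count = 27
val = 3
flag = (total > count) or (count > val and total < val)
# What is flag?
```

Trace:
`total = 8` → total = 8
`count = 27` → count = 27
`val = 3` → val = 3
`flag = (total > count) or (count > val and total < val)` → flag = False
So flag = False

Answer: False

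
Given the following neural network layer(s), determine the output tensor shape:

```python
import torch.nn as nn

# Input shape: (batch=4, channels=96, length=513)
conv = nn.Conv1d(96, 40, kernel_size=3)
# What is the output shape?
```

Input: (4, 96, 513) -> Output: (4, 40, 511)

Answer: (4, 40, 511)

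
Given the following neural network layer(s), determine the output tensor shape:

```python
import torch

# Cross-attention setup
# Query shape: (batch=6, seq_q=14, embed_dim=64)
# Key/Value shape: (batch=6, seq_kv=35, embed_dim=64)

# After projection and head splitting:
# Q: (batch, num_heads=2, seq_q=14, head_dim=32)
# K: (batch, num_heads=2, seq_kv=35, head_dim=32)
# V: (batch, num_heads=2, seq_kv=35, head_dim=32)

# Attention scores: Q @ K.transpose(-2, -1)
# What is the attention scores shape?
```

Input: (6, 14, 64) -> Output: (6, 2, 14, 35)

Answer: (6, 2, 14, 35)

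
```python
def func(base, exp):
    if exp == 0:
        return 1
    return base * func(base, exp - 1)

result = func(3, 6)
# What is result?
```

func(3, 6) = 3 * 3 * 3 * 3 * 3 * 3 = 729

Answer: 729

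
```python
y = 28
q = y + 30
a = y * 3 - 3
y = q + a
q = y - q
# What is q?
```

Trace:
`y = 28` → y = 28
`q = y + 30` → q = 58
`a = y * 3 - 3` → a = 81
`y = q + a` → y = 139
`q = y - q` → q = 81
So q = 81

Answer: 81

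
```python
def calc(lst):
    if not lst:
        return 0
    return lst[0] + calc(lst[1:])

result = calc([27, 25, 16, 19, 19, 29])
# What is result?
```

27 + 25 + 16 + 19 + 19 + 29 + 0 = 135

Answer: 135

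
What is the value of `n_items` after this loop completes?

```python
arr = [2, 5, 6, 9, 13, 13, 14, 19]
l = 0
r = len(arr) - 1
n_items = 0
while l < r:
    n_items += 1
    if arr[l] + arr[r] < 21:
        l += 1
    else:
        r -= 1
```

Steps to find pair summing to 21
`n_items` takes the values: 0 → 1 → 2 → 3 → 4 → 5 → 6 → 7

Answer: 7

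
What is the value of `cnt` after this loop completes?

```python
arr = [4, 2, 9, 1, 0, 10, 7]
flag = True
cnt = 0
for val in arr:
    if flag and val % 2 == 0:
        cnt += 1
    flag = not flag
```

Count even values at even positions
`cnt` takes the values: 0 → 1 → 2

Answer: 2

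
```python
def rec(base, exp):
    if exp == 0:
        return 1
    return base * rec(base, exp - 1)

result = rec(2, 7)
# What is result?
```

rec(2, 7) = 2 * 2 * 2 * 2 * 2 * 2 * 2 = 128

Answer: 128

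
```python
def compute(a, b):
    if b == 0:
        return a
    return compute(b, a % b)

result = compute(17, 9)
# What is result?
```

compute(17, 9) -> compute(9, 8) -> compute(8, 1) -> compute(1, 0) -> 1

Answer: 1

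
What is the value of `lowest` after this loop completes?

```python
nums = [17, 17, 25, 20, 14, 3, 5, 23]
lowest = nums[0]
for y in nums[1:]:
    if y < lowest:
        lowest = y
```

Minimum of [17, 17, 25, 20, 14, 3, 5, 23]
`lowest` takes the values: 17 → 14 → 3

Answer: 3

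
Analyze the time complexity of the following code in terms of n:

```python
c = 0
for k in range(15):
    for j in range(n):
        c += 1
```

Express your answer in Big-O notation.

Each loop level contributes: 1 × n. Multiplying the contributions gives O(n).

Answer: O(n)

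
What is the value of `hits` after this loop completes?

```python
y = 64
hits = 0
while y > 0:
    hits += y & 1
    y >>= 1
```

Count set bits in 64 (binary: 0b1000000)
`hits` takes the values: 0 → 1

Answer: 1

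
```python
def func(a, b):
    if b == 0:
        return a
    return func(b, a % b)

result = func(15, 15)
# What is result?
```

func(15, 15) -> func(15, 0) -> 15

Answer: 15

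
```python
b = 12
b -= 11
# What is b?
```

Trace:
`b = 12` → b = 12
`b -= 11` → b = 1
So b = 1

Answer: 1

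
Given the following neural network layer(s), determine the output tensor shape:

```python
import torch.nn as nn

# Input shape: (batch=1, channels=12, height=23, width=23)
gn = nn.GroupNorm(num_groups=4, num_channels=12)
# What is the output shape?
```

Input: (1, 12, 23, 23) -> Output: (1, 12, 23, 23)

Answer: (1, 12, 23, 23)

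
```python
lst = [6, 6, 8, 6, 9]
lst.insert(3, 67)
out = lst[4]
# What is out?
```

Trace:
`lst = [6, 6, 8, 6, 9]` → lst = [6, 6, 8, 6, 9]
`lst.insert(3, 67)` → lst = [6, 6, 8, 67, 6, 9]
`out = lst[4]` → out = 6
So out = 6

Answer: 6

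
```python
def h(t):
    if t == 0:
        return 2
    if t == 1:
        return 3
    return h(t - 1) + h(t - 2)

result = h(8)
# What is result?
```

Build up from base cases: h(0)=2, h(1)=3, h(2)=5, h(3)=8, h(4)=13, h(5)=21, h(6)=34, ..., h(8)=89

Answer: 89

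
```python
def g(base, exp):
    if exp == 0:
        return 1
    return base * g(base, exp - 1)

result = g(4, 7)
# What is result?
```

g(4, 7) = 4 * 4 * 4 * 4 * 4 * 4 * 4 = 16384

Answer: 16384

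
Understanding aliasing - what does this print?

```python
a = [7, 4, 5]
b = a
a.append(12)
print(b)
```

Key concept: basic list aliasing.
Step by step:
`a = [7, 4, 5]` → a = [7, 4, 5]
`b = a` → b = [7, 4, 5] (same object as a)
`a.append(12)` → a = [7, 4, 5, 12] (same object as b); b = [7, 4, 5, 12] (same object as a)
`print(b)` → prints [7, 4, 5, 12]

Answer: [7, 4, 5, 12]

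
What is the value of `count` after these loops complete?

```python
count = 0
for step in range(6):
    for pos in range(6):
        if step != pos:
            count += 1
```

6² - 6 (exclude diagonal)
`count` takes the values: 0 → 1 → 2 → 3 → 4 → 5 → 6 → 7 → 8 → 9 → 10 → 11 → 12 → 13 → 14 → 15 → 16 → 17 → 18 → 19 → 20 → 21 → 22 → 23 → 24 → 25 → 26 → 27 → 28 → 29 → 30

Answer: 30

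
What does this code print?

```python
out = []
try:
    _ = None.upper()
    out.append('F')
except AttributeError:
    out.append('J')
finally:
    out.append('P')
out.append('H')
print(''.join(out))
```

Execution trace: 'J' (except AttributeError) → 'P' (finally) → 'H' (after the try/except). Output: JPH

Answer: JPH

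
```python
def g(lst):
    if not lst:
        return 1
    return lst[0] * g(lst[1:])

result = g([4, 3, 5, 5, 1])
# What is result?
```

Product over [4, 3, 5, 5, 1] = 4 * 3 * 5 * 5 * 1 = 300

Answer: 300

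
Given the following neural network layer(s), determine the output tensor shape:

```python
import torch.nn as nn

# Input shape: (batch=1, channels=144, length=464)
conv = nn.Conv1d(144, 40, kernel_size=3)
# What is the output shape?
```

Input: (1, 144, 464) -> Output: (1, 40, 462)

Answer: (1, 40, 462)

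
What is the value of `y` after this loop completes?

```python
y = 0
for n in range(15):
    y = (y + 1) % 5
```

Increment mod 5, 15 times = 0
`y` takes the values: 0 → 1 → 2 → 3 → 4 → 0 → 1 → 2 → 3 → 4 → 0 → 1 → 2 → 3 → 4 → 0

Answer: 0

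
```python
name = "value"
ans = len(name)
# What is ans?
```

Trace:
`name = "value"` → name = 'value'
`ans = len(name)` → ans = 5
So ans = 5

Answer: 5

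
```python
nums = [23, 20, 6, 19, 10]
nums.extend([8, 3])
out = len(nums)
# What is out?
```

Trace:
`nums = [23, 20, 6, 19, 10]` → nums = [23, 20, 6, 19, 10]
`nums.extend([8, 3])` → nums = [23, 20, 6, 19, 10, 8, 3]
`out = len(nums)` → out = 7
So out = 7

Answer: 7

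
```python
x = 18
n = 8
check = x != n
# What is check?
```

Trace:
`x = 18` → x = 18
`n = 8` → n = 8
`check = x != n` → check = True
So check = True

Answer: True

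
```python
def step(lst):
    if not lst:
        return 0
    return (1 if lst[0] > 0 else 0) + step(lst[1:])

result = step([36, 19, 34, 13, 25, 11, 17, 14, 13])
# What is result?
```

Count of positive elements in [36, 19, 34, 13, 25, 11, 17, 14, 13] = 9

Answer: 9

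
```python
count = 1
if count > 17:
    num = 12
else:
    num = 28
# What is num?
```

Trace:
`count = 1` → count = 1
`if count > 17: ...` → count > 17 is False, take else branch → num = 28
So num = 28

Answer: 28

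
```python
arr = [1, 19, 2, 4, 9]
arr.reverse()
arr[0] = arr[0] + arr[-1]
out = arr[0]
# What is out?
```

Trace:
`arr = [1, 19, 2, 4, 9]` → arr = [1, 19, 2, 4, 9]
`arr.reverse()` → arr = [9, 4, 2, 19, 1]
`arr[0] = arr[0] + arr[-1]` → arr = [10, 4, 2, 19, 1]
`out = arr[0]` → out = 10
So out = 10

Answer: 10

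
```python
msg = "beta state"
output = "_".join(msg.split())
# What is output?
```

Trace:
`msg = "beta state"` → msg = 'beta state'
`output = "_".join(msg.split())` → output = 'beta_state'
So output = 'beta_state'

Answer: 'beta_state'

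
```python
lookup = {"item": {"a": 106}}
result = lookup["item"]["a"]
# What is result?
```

Trace:
`lookup = {"item": {"a": 106}}` → lookup = {'item': {'a': 106}}
`result = lookup["item"]["a"]` → result = 106
So result = 106

Answer: 106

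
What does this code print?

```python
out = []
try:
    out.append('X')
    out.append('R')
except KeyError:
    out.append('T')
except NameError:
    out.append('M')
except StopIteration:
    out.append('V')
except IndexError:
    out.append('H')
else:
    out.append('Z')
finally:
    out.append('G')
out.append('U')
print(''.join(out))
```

Execution trace: 'X' (try body) → 'R' (try body, no exception) → 'Z' (else) → 'G' (finally) → 'U' (after the try/except). Output: XRZGU

Answer: XRZGU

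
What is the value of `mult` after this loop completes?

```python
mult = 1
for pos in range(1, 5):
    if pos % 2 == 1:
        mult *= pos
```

Product of odd numbers 1 to 4
`mult` takes the values: 1 → 3

Answer: 3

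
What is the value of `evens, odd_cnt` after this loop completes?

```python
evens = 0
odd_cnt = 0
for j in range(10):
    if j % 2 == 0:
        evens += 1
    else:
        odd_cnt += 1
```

Count evens and odds in range(10)
`evens, odd_cnt` takes the values: (0, 0) → (1, 0) → (1, 1) → (2, 1) → (2, 2) → (3, 2) → (3, 3) → (4, 3) → (4, 4) → (5, 4) → (5, 5)

Answer: 5, 5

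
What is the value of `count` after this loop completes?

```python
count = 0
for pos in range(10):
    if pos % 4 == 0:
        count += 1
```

Count numbers divisible by 4 in range(10)
`count` takes the values: 0 → 1 → 2 → 3

Answer: 3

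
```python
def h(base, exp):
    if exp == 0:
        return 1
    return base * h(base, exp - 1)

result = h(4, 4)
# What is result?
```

h(4, 4) = 4 * 4 * 4 * 4 = 256

Answer: 256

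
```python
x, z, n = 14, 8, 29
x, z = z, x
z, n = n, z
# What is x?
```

Trace:
`x, z, n = 14, 8, 29` → x = 14; z = 8; n = 29
`x, z = z, x` → x = 8; z = 14
`z, n = n, z` → z = 29; n = 14
So x = 8

Answer: 8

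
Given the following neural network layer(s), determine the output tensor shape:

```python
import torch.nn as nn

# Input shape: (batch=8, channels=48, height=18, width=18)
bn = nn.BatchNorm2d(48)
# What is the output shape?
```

Input: (8, 48, 18, 18) -> Output: (8, 48, 18, 18)

Answer: (8, 48, 18, 18)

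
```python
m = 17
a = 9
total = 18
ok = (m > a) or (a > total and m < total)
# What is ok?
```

Trace:
`m = 17` → m = 17
`a = 9` → a = 9
`total = 18` → total = 18
`ok = (m > a) or (a > total and m < total)` → ok = True
So ok = True

Answer: True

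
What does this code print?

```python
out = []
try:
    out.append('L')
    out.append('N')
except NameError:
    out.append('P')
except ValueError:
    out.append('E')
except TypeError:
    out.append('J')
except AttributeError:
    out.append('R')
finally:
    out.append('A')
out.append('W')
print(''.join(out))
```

Execution trace: 'L' (try body) → 'N' (try body, no exception) → 'A' (finally) → 'W' (after the try/except). Output: LNAW

Answer: LNAW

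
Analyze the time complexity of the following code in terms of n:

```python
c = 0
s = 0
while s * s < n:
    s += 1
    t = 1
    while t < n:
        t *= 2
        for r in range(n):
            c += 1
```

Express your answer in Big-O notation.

Each loop level contributes: √n × log n × n. Multiplying the contributions gives O(n√n log n).

Answer: O(n√n log n)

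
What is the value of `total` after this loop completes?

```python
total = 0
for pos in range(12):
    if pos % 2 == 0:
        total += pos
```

Sum of even numbers 0 to 11
`total` takes the values: 0 → 2 → 6 → 12 → 20 → 30

Answer: 30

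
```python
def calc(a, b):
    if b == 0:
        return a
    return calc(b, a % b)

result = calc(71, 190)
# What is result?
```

calc(71, 190) -> calc(190, 71) -> calc(71, 48) -> calc(48, 23) -> calc(23, 2) -> calc(2, 1) -> calc(1, 0) -> 1

Answer: 1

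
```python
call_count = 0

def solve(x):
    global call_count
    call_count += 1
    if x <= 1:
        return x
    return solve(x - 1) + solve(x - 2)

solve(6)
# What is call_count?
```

Calls(x) = 1 + Calls(x-1) + Calls(x-2); Calls(0)=Calls(1)=1. For x=6 this gives 25.

Answer: 25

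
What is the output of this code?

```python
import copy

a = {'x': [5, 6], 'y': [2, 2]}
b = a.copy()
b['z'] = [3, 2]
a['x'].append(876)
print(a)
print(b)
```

Key concept: shallow copy of dict with mutable values.
Step by step:
`a = {'x': [5, 6], 'y': [2, 2]}` → a = {'x': [5, 6], 'y': [2, 2]}
`b = a.copy()` → b = {'x': [5, 6], 'y': [2, 2]}
`b['z'] = [3, 2]` → b = {'x': [5, 6], 'y': [2, 2], 'z': [3, 2]}
`a['x'].append(876)` → a = {'x': [5, 6, 876], 'y': [2, 2]}; b = {'x': [5, 6, 876], 'y': [2, 2], 'z': [3, 2]}
`print(a)` → prints {'x': [5, 6, 876], 'y': [2, 2]}
`print(b)` → prints {'x': [5, 6, 876], 'y': [2, 2], 'z': [3, 2]}

Answer:
{'x': [5, 6, 876], 'y': [2, 2]}
{'x': [5, 6, 876], 'y': [2, 2], 'z': [3, 2]}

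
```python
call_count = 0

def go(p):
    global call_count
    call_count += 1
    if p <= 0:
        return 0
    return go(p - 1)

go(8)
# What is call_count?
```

Linear recursion stepping by 1: 9 calls from p=8 down to ≤0.

Answer: 9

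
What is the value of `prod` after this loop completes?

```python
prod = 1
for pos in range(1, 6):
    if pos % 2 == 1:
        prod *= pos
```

Product of odd numbers 1 to 5
`prod` takes the values: 1 → 3 → 15

Answer: 15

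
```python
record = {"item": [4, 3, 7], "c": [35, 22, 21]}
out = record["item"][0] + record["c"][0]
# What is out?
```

Trace:
`record = {"item": [4, 3, 7], "c": [35, 22, 21]}` → record = {'item': [4, 3, 7], 'c': [35, 22, 21]}
`out = record["item"][0] + record["c"][0]` → out = 39
So out = 39

Answer: 39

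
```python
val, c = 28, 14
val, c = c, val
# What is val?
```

Trace:
`val, c = 28, 14` → val = 28; c = 14
`val, c = c, val` → val = 14; c = 28
So val = 14

Answer: 14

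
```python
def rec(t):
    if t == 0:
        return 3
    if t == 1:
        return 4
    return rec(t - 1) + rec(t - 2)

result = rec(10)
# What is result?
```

Build up from base cases: rec(0)=3, rec(1)=4, rec(2)=7, rec(3)=11, rec(4)=18, rec(5)=29, rec(6)=47, ..., rec(10)=322

Answer: 322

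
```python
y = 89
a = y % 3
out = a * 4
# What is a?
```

Trace:
`y = 89` → y = 89
`a = y % 3` → a = 2
`out = a * 4` → out = 8
So a = 2

Answer: 2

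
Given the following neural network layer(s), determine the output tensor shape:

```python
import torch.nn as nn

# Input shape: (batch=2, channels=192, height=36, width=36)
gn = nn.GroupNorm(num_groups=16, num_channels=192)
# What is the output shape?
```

Input: (2, 192, 36, 36) -> Output: (2, 192, 36, 36)

Answer: (2, 192, 36, 36)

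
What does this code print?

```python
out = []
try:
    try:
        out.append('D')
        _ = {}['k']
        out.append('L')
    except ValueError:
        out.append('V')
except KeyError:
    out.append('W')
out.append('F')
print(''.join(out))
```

Execution trace: 'D' (try body) → 'W' (outer except KeyError) → 'F' (after the try/except). Output: DWF

Answer: DWF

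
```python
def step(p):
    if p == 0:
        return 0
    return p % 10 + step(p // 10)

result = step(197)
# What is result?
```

Sum of digits of 197: 7 + 9 + 1 = 17

Answer: 17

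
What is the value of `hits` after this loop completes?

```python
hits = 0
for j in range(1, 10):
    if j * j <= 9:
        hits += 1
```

Count numbers where j² ≤ 9
`hits` takes the values: 0 → 1 → 2 → 3

Answer: 3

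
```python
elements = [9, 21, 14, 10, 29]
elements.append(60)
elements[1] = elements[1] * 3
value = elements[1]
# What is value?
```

Trace:
`elements = [9, 21, 14, 10, 29]` → elements = [9, 21, 14, 10, 29]
`elements.append(60)` → elements = [9, 21, 14, 10, 29, 60]
`elements[1] = elements[1] * 3` → elements = [9, 63, 14, 10, 29, 60]
`value = elements[1]` → value = 63
So value = 63

Answer: 63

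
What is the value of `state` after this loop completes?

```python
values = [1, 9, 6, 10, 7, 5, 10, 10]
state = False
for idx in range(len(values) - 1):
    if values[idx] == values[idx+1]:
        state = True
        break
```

Check consecutive duplicates in [1, 9, 6, 10, 7, 5, 10, 10]
`state` takes the values: False → True

Answer: True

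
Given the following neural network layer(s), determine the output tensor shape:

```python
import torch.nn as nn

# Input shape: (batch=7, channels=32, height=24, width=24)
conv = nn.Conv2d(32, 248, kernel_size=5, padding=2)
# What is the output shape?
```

Input: (7, 32, 24, 24) -> Output: (7, 248, 24, 24)

Answer: (7, 248, 24, 24)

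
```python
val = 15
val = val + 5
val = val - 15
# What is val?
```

Trace:
`val = 15` → val = 15
`val = val + 5` → val = 20
`val = val - 15` → val = 5
So val = 5

Answer: 5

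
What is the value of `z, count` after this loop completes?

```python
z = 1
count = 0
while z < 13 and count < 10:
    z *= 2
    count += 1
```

Double until >= 13 or 10 iterations
`z, count` takes the values: (1, 0) → (2, 0) → (2, 1) → (4, 1) → (4, 2) → (8, 2) → (8, 3) → (16, 3) → (16, 4)

Answer: 16, 4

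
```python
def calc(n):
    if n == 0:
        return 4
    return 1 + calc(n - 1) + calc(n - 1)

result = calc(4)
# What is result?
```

calc(n) = 1 + 2·calc(n-1), calc(0)=4. Closed form: (4+1)·2^4 - 1 = 79.

Answer: 79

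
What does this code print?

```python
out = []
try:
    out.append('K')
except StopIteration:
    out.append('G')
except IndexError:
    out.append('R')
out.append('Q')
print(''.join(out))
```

Execution trace: 'K' (try body, no exception) → 'Q' (after the try/except). Output: KQ

Answer: KQ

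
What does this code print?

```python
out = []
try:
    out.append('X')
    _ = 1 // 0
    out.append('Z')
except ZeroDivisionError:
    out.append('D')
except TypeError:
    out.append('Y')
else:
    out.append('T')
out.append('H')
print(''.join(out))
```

Execution trace: 'X' (try body) → 'D' (except ZeroDivisionError) → 'H' (after the try/except). Output: XDH

Answer: XDH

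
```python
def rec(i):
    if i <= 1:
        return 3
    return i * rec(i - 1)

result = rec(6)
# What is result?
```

rec(6) = 6 * 5 * 4 * 3 * 2 * 3 = 2160

Answer: 2160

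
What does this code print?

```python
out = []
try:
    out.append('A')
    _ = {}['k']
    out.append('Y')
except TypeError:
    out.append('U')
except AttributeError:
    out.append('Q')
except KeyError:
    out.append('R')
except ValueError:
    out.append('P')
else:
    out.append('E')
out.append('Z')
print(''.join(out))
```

Execution trace: 'A' (try body) → 'R' (except KeyError) → 'Z' (after the try/except). Output: ARZ

Answer: ARZ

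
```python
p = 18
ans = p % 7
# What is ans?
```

Trace:
`p = 18` → p = 18
`ans = p % 7` → ans = 4
So ans = 4

Answer: 4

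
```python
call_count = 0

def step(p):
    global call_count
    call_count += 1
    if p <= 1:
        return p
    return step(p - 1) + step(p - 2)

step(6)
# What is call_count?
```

Calls(p) = 1 + Calls(p-1) + Calls(p-2); Calls(0)=Calls(1)=1. For p=6 this gives 25.

Answer: 25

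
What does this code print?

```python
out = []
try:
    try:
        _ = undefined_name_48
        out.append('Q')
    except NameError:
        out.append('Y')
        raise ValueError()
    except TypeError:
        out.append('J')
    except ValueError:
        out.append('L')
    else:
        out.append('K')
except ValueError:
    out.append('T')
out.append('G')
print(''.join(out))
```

Execution trace: 'Y' (inner except NameError) → 'T' (outer except ValueError) → 'G' (after the try/except). Output: YTG

Answer: YTG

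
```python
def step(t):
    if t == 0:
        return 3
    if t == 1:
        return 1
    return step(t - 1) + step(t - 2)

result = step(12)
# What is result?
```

Build up from base cases: step(0)=3, step(1)=1, step(2)=4, step(3)=5, step(4)=9, step(5)=14, step(6)=23, ..., step(12)=411

Answer: 411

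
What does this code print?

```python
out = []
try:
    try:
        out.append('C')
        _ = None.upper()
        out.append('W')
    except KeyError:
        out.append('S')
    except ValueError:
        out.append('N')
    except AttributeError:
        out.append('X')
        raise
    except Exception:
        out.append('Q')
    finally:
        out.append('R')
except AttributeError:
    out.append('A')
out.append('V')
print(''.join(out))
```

Execution trace: 'C' (inner try body) → 'X' (inner except AttributeError) → 'R' (inner finally) → 'A' (outer except AttributeError) → 'V' (after the try/except). Output: CXRAV

Answer: CXRAV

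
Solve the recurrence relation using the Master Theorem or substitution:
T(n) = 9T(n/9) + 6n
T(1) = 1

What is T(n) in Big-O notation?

By Master Theorem: a=9, b=9, f(n)=6n. Since log_9(9) = 1 and f(n) = Θ(n^1), Case 2 applies. T(n) = O(n log n).

Answer: O(n log n)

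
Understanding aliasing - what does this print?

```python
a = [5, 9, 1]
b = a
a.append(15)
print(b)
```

Key concept: basic list aliasing.
Step by step:
`a = [5, 9, 1]` → a = [5, 9, 1]
`b = a` → b = [5, 9, 1] (same object as a)
`a.append(15)` → a = [5, 9, 1, 15] (same object as b); b = [5, 9, 1, 15] (same object as a)
`print(b)` → prints [5, 9, 1, 15]

Answer: [5, 9, 1, 15]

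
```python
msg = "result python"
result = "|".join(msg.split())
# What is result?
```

Trace:
`msg = "result python"` → msg = 'result python'
`result = "|".join(msg.split())` → result = 'result|python'
So result = 'result|python'

Answer: 'result|python'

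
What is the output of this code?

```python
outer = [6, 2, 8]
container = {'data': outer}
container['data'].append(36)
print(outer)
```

Key concept: dict holds reference to list.
Step by step:
`outer = [6, 2, 8]` → outer = [6, 2, 8]
`container = {'data': outer}` → container = {'data': [6, 2, 8]}
`container['data'].append(36)` → outer = [6, 2, 8, 36]; container = {'data': [6, 2, 8, 36]}
`print(outer)` → prints [6, 2, 8, 36]

Answer: [6, 2, 8, 36]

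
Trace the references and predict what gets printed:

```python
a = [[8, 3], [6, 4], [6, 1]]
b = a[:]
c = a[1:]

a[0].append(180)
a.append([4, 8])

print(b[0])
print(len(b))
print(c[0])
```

Key concept: slice with nested mutation.
Step by step:
`a = [[8, 3], [6, 4], [6, 1]]` → a = [[8, 3], [6, 4], [6, 1]]
`b = a[:]` → b = [[8, 3], [6, 4], [6, 1]]
`c = a[1:]` → c = [[6, 4], [6, 1]]
`a[0].append(180)` → a = [[8, 3, 180], [6, 4], [6, 1]]; b = [[8, 3, 180], [6, 4], [6, 1]]
`a.append([4, 8])` → a = [[8, 3, 180], [6, 4], [6, 1], [4, 8]]
`print(b[0])` → prints [8, 3, 180]
`print(len(b))` → prints 3
`print(c[0])` → prints [6, 4]

Answer:
[8, 3, 180]
3
[6, 4]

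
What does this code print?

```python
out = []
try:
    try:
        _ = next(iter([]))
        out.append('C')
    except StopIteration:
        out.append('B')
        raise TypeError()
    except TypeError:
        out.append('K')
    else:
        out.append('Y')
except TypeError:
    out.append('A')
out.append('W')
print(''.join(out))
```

Execution trace: 'B' (inner except StopIteration) → 'A' (outer except TypeError) → 'W' (after the try/except). Output: BAW

Answer: BAW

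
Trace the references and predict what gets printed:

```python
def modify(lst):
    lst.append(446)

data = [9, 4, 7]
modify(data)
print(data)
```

Key concept: function modifies passed list.
Step by step:
`data = [9, 4, 7]` → data = [9, 4, 7]
`modify(data)` → data = [9, 4, 7, 446]
`print(data)` → prints [9, 4, 7, 446]

Answer: [9, 4, 7, 446]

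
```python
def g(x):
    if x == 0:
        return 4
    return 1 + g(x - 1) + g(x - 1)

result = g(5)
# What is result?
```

g(x) = 1 + 2·g(x-1), g(0)=4. Closed form: (4+1)·2^5 - 1 = 159.

Answer: 159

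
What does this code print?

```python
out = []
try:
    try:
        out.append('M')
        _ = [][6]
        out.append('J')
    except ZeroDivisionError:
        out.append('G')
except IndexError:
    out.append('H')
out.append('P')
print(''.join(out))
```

Execution trace: 'M' (try body) → 'H' (outer except IndexError) → 'P' (after the try/except). Output: MHP

Answer: MHP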